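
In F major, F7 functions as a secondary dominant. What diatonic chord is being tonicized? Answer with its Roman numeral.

IV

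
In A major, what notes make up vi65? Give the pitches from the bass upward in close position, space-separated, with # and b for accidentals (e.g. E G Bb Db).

A C# E F#

The numeral's case and figure indicate a minor seventh chord. In A major its root, the sixth degree, is F#.
Stacking thirds from F# gives F#-A-C#-E.
The figured bass 65 indicates first inversion, placing the third (A) in the bass: A-C#-E-F#.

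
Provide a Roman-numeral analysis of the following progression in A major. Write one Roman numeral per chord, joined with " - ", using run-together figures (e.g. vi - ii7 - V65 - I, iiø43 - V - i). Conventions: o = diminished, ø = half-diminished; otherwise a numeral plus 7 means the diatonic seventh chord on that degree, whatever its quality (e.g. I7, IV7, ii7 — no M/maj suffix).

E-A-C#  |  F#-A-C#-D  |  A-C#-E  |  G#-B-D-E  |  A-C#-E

E-A-C#: root A is the tonic; major triad there is I64.
F#-A-C#-D has root D, degree 4 in A major, so IV65.
A-C#-E: major triad on A = scale degree 1 → I.
G#-B-D-E: root E is the dominant; dominant seventh chord there is V65.
A-C#-E: major triad on A = scale degree 1 → I.

I64 - IV65 - I - V65 - I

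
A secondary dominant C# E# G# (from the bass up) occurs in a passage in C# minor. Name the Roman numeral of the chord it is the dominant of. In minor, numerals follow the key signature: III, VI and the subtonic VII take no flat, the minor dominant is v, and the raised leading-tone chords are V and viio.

The chord is a major triad on C#.
A dominant resolves down a perfect fifth: C# → F#. In C# minor, F# is scale degree 4, i.e. iv.

iv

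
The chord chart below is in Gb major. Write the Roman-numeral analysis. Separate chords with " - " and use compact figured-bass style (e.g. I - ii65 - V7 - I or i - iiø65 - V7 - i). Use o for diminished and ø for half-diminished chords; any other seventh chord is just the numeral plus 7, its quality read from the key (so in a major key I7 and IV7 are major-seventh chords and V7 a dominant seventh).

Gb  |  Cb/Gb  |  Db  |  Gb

I - IV64 - V - I

Gb: root Gb is the tonic; major triad there is I.
Cb/Gb: major triad on Cb = scale degree 4 → IV64.
Db: root Db is the dominant; major triad there is V.
Gb: root Gb is the tonic; major triad there is I.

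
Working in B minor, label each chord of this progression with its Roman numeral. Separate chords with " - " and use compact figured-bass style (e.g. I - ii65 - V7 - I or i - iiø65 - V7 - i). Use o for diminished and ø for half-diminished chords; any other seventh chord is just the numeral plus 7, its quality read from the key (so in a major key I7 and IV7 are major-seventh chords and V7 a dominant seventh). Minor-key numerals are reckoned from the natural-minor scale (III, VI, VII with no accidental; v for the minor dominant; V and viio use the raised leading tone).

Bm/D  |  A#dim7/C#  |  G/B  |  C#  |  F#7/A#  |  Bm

i6 - viio65 - VI6 - V/V - V65 - i

Bm/D: root B is the tonic; minor triad there is i6.
A#dim7/C#: root A# is the leading tone; fully diminished seventh chord there is viio65.
G/B: root G is the submediant; major triad there is VI6.
C#: a major triad on C#, the applied dominant of V → V/V.
F#7/A#: root F# is the dominant; dominant seventh chord there is V65.
Bm: minor triad on B = scale degree 1 → i.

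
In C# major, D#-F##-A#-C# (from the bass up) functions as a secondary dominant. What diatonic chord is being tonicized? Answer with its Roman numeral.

The chord is a dominant seventh chord on D#.
A dominant resolves down a perfect fifth: D# → G#. In C# major, G# is scale degree 5, i.e. V.

V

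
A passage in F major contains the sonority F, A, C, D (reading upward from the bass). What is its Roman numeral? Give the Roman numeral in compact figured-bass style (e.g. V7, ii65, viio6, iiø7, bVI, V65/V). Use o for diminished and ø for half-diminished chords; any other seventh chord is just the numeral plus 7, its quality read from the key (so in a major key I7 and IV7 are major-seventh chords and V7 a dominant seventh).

vi65

The pitches D-F-A-C form a minor seventh chord rooted on D.
In F major, D is the submediant; the diatonic minor seventh chord there is vi7.
With F in the bass the chord is in first inversion, so the figured bass is 65.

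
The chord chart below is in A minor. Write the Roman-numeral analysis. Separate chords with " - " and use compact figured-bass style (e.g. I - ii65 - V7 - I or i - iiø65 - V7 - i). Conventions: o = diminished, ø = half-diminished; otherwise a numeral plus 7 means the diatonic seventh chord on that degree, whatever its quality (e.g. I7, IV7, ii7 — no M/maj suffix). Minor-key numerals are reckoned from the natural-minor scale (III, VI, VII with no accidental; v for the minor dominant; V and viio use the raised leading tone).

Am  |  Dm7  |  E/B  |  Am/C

i - iv7 - V64 - i6

Am has root A, degree 1 in A minor, so i.
Dm7: minor seventh chord on D = scale degree 4 → iv7.
E/B has root E, degree 5 in A minor, so V64.
Am/C: minor triad on A = scale degree 1 → i6.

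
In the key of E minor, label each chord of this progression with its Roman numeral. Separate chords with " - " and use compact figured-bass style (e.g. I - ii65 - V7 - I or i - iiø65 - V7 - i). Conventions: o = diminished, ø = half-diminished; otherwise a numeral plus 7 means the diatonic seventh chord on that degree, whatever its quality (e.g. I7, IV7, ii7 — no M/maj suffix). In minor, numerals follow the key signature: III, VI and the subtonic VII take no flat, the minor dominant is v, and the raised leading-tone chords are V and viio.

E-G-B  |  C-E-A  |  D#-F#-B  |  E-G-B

i - iv6 - V6 - i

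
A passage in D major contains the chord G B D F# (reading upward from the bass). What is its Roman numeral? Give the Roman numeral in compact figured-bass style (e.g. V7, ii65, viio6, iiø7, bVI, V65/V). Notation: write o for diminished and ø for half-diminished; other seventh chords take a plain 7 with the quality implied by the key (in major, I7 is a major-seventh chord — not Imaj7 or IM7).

Stacked in thirds the chord is G-B-D-F#: a major seventh chord on G.
G is scale degree 4 in D major, and a major seventh chord on that degree is written IV7.

IV7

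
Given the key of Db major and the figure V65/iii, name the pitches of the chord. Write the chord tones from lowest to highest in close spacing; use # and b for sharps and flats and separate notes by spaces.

V65/iii is a secondary dominant — the dominant seventh of iii. iii in Db major is F, so the applied chord's root is C, a perfect fifth above.
Building a dominant seventh chord on C gives C-E-G-Bb.
The figured bass 65 indicates first inversion, placing the third (E) in the bass: E-G-Bb-C.

E G Bb C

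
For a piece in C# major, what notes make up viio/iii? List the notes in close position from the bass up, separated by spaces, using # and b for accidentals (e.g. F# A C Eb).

D## F## A#

viio/iii is a secondary leading-tone chord. The target iii is E# in C# major; the applied chord is rooted a semitone below, on D##.
Building a diminished triad on D## gives D##-F##-A#.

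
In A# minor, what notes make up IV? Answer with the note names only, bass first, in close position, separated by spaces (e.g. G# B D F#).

D# F## A#

Scale degree 4 in A# minor is D#; here the chord built on it is altered to a major triad. IV is the major subdominant, borrowed from the parallel major.
So the chord is D#-F##-A#.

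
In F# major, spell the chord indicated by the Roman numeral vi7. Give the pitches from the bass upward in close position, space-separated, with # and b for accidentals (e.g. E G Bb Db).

D# F# A# C#

The numeral's case and figure indicate a minor seventh chord. In F# major its root, the sixth degree, is D#.
Stacking thirds from D# gives D#-F#-A#-C#.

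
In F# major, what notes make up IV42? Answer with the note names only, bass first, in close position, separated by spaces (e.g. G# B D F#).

The numeral's case and figure indicate a major seventh chord. In F# major its root, the fourth degree, is B.
Stacking thirds from B gives B-D#-F#-A#.
With the 42 figure the chord is in third inversion; from the bass A# upward in close position it reads A#-B-D#-F#.

A# B D# F#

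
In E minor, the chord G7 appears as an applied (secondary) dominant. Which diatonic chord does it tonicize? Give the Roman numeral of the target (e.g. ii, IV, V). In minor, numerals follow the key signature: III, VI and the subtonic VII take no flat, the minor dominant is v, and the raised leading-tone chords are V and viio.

The chord is a dominant seventh chord on G.
A dominant resolves down a perfect fifth: G → C. In E minor, C is scale degree 6, i.e. VI.

VI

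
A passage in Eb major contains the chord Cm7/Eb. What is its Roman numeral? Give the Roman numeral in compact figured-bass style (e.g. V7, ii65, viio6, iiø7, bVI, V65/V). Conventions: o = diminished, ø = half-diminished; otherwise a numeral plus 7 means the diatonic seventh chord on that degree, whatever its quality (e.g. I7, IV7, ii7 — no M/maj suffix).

vi65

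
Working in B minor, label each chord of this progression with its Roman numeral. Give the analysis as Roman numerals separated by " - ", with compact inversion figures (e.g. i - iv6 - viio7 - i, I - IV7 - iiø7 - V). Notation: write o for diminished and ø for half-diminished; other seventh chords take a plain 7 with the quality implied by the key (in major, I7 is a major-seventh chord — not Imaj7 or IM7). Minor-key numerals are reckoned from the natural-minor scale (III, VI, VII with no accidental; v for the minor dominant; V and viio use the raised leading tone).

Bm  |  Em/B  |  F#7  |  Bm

i - iv64 - V7 - i

Bm: minor triad on B = scale degree 1 → i.
Em/B has root E, degree 4 in B minor, so iv64.
F#7: dominant seventh chord on F# = scale degree 5 → V7.
Bm: minor triad on B = scale degree 1 → i.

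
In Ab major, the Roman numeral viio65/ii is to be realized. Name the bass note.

C

The applied chord viio65/ii is rooted on A: A-C-Eb-Gb.
The figure 65 means first inversion — the third is in the bass.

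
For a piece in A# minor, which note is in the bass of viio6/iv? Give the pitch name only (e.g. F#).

The applied chord viio6/iv is rooted on C##: C##-E#-G#.
The figure 6 means first inversion — the third is in the bass.

E#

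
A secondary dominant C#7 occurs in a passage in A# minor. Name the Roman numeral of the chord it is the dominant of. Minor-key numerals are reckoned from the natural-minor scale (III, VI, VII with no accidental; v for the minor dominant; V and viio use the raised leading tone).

VI

The chord is a dominant seventh chord on C#.
A dominant resolves down a perfect fifth: C# → F#. In A# minor, F# is scale degree 6, i.e. VI.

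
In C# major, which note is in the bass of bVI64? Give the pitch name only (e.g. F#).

E

bVI in C# major has root A; the chord is A-C#-E.
The figure 64 means second inversion — the fifth is in the bass.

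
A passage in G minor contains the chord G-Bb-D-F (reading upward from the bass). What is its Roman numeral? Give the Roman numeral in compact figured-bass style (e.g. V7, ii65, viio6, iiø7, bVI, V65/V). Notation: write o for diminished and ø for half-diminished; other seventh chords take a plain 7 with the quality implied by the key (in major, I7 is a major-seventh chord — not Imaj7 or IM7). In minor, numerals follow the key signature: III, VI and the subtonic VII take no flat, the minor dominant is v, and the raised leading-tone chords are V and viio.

The pitches G-Bb-D-F form a minor seventh chord rooted on G.
G is scale degree 1 in G minor, and a minor seventh chord on that degree is written i7.

i7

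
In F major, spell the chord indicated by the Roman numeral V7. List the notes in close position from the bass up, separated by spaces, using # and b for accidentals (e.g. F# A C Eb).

C E G Bb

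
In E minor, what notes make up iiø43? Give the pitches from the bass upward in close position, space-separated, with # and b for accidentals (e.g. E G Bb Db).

C E F# A

In E minor, the second degree is F#, and the diatonic chord built there is a half-diminished seventh chord.
That chord is spelled F#-A-C-E.
With the 43 figure the chord is in second inversion; from the bass C upward in close position it reads C-E-F#-A.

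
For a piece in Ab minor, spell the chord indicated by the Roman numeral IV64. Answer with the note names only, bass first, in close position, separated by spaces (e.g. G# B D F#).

Scale degree 4 in Ab minor is Db; here the chord built on it is altered to a major triad. IV64 is the major subdominant, borrowed from the parallel major.
So the chord is Db-F-Ab.
The figured bass 64 indicates second inversion, placing the fifth (Ab) in the bass: Ab-Db-F.

Ab Db F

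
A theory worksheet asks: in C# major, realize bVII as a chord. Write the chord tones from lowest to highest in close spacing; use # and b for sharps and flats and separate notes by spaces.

Scale degree 7 in C# major is B#; lowering it a half step gives B. bVII is a major triad on the lowered seventh degree (the subtonic), borrowed from the parallel minor.
So the chord is B-D#-F#.

B D# F#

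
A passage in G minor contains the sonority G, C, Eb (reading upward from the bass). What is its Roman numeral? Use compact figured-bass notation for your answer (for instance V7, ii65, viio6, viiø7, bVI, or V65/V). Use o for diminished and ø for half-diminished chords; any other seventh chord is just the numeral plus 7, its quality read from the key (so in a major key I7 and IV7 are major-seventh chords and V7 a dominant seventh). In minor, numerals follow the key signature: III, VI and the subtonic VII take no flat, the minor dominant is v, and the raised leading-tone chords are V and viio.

The pitches C-Eb-G form a minor triad rooted on C.
In G minor, C is the subdominant; the diatonic minor triad there is iv.
With G in the bass the chord is in second inversion, so the figured bass is 64.

iv64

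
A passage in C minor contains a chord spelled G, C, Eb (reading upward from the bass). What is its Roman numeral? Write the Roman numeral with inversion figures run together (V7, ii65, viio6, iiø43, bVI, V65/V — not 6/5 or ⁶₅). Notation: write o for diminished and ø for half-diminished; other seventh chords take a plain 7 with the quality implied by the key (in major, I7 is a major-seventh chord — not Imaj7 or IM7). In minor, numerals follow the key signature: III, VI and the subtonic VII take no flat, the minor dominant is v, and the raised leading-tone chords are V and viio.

i64

Stacked in thirds the chord is C-Eb-G: a minor triad on C.
C is scale degree 1 in C minor, and a minor triad on that degree is written i.
With G in the bass the chord is in second inversion, so the figured bass is 64.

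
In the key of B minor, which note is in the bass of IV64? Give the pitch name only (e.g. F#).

IV in B minor has root E; the chord is E-G#-B.
The figure 64 means second inversion — the fifth is in the bass.

B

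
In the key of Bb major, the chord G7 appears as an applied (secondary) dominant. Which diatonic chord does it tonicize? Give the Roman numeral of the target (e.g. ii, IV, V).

The chord is a dominant seventh chord on G.
A dominant resolves down a perfect fifth: G → C. In Bb major, C is scale degree 2, i.e. ii.

ii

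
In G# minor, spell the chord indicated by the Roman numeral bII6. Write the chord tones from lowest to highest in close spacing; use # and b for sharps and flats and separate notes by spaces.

C# E A

Scale degree 2 in G# minor is A#; lowering it a half step gives A. bII6 is the Neapolitan sixth — a major triad on the lowered second degree, here in its customary first inversion.
So the chord is A-C#-E, a major triad.
The figured bass 6 indicates first inversion, placing the third (C#) in the bass: C#-E-A.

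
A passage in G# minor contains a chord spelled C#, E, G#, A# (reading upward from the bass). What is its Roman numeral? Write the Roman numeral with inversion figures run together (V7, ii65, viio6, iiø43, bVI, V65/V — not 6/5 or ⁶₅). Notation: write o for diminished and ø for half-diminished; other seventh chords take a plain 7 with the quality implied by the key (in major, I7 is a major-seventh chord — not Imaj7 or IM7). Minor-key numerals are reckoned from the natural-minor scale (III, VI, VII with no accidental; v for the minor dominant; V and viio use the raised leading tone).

Stacked in thirds the chord is A#-C#-E-G#: a half-diminished seventh chord on A#.
In G# minor, A# is the supertonic; the diatonic half-diminished seventh chord there is iiø7.
With C# in the bass the chord is in first inversion, so the figured bass is 65.

iiø65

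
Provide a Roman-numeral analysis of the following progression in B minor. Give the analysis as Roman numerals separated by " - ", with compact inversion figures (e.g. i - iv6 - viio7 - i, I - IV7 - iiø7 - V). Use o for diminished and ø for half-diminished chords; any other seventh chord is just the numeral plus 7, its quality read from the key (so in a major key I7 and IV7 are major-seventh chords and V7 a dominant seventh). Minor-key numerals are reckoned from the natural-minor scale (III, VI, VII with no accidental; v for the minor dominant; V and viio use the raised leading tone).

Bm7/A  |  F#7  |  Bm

i42 - V7 - i

Bm7/A: minor seventh chord on B = scale degree 1 → i42.
F#7 has root F#, degree 5 in B minor, so V7.
Bm: minor triad on B = scale degree 1 → i.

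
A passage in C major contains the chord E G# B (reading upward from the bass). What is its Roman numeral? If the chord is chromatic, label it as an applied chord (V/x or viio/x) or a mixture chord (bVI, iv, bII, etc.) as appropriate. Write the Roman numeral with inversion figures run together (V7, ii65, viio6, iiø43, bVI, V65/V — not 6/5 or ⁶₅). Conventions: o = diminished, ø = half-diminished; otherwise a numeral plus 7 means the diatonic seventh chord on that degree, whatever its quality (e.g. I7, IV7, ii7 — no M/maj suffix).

V/vi

The pitches E-G#-B form a major triad rooted on E.
E is not a diatonic chord root with this quality in C major, but it lies a perfect fifth above A (vi), so the chord functions as an applied dominant of vi.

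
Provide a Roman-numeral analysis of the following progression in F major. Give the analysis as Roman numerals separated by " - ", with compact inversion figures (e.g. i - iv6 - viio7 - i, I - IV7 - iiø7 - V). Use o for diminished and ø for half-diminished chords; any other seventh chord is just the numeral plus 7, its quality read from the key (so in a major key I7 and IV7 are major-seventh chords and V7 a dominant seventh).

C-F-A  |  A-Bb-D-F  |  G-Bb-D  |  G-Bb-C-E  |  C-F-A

C-F-A: root F is the tonic; major triad there is I64.
A-Bb-D-F: major seventh chord on Bb = scale degree 4 → IV42.
G-Bb-D: root G is the supertonic; minor triad there is ii.
G-Bb-C-E: root C is the dominant; dominant seventh chord there is V43.
C-F-A: root F is the tonic; major triad there is I64.

I64 - IV42 - ii - V43 - I64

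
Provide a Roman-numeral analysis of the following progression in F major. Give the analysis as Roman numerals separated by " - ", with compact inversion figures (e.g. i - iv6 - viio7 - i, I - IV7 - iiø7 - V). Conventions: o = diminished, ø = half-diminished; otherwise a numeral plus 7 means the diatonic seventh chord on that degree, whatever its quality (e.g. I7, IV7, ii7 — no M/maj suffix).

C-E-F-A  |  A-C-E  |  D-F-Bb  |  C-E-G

I43 - iii - IV6 - V

C-E-F-A: root F is the tonic; major seventh chord there is I43.
A-C-E has root A, degree 3 in F major, so iii.
D-F-Bb: major triad on Bb = scale degree 4 → IV6.
C-E-G: root C is the dominant; major triad there is V.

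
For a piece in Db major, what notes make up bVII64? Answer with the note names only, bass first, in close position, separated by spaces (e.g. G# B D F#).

Gb Cb Eb

Scale degree 7 in Db major is C; lowering it a half step gives Cb. bVII64 is a major triad on the lowered seventh degree (the subtonic), borrowed from the parallel minor.
So the chord is Cb-Eb-Gb.
With the 64 figure the chord is in second inversion; from the bass Gb upward in close position it reads Gb-Cb-Eb.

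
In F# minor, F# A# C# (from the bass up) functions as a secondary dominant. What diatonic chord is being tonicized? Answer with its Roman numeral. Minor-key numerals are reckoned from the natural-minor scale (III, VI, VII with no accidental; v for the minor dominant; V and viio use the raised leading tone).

iv

The chord is a major triad on F#.
A dominant resolves down a perfect fifth: F# → B. In F# minor, B is scale degree 4, i.e. iv.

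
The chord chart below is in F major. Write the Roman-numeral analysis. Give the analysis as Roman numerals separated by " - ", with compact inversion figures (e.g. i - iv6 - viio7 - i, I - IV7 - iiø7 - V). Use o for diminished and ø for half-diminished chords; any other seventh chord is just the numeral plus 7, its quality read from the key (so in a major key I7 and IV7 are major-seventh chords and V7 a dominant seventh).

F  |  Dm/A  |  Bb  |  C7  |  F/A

I - vi64 - IV - V7 - I6

F has root F, degree 1 in F major, so I.
Dm/A: minor triad on D = scale degree 6 → vi64.
Bb: major triad on Bb = scale degree 4 → IV.
C7 has root C, degree 5 in F major, so V7.
F/A: major triad on F = scale degree 1 → I6.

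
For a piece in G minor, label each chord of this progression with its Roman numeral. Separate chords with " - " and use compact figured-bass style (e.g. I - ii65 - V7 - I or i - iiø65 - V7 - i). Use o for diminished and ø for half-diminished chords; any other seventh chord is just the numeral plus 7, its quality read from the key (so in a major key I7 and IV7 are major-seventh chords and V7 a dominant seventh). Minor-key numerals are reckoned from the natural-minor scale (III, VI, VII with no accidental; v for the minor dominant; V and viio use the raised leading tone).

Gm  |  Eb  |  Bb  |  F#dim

i - VI - III - viio

Gm: root G is the tonic; minor triad there is i.
Eb has root Eb, degree 6 in G minor, so VI.
Bb: major triad on Bb = scale degree 3 → III.
F#dim: root F# is the leading tone; diminished triad there is viio.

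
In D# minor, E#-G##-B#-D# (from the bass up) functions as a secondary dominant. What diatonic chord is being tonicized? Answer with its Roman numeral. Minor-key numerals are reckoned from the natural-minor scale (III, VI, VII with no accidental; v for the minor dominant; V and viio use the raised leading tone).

V

The chord is a dominant seventh chord on E#.
A dominant resolves down a perfect fifth: E# → A#. In D# minor, A# is scale degree 5, i.e. V.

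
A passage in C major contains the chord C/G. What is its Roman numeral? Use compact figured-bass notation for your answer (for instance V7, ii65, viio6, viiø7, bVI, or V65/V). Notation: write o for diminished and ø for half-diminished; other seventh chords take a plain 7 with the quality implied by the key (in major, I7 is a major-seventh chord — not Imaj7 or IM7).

Stacked in thirds the chord is C-E-G: a major triad on C.
In C major, C is the tonic; the diatonic major triad there is I.
With G in the bass the chord is in second inversion, so the figured bass is 64.

I64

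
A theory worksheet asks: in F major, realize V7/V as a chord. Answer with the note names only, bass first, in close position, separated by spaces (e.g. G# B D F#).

The slash means an applied dominant: we want the dominant of V. In F major, V is C major, and its dominant is built on G.
Building a dominant seventh chord on G gives G-B-D-F.

G B D F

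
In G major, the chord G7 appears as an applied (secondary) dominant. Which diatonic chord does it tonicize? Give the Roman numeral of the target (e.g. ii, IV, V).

The chord is a dominant seventh chord on G.
A dominant resolves down a perfect fifth: G → C. In G major, C is scale degree 4, i.e. IV.

IV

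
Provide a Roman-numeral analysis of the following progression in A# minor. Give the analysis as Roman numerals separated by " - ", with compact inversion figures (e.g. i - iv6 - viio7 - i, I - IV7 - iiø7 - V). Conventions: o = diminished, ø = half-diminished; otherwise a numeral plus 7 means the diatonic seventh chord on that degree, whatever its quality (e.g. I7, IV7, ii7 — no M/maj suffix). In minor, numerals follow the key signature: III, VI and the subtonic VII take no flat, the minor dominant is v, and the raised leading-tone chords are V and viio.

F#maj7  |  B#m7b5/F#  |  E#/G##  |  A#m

F#maj7 has root F#, degree 6 in A# minor, so VI7.
B#m7b5/F#: half-diminished seventh chord on B# = scale degree 2 → iiø43.
E#/G## has root E#, degree 5 in A# minor, so V6.
A#m: root A# is the tonic; minor triad there is i.

VI7 - iiø43 - V6 - i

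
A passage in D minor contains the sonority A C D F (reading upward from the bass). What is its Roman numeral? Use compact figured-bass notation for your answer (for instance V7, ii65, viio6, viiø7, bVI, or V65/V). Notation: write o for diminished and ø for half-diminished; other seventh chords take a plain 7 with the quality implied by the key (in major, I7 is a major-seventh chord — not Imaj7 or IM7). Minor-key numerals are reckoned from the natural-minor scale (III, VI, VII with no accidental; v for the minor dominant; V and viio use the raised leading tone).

The pitches D-F-A-C form a minor seventh chord rooted on D.
In D minor, D is the tonic; the diatonic minor seventh chord there is i7.
With A in the bass the chord is in second inversion, so the figured bass is 43.

i43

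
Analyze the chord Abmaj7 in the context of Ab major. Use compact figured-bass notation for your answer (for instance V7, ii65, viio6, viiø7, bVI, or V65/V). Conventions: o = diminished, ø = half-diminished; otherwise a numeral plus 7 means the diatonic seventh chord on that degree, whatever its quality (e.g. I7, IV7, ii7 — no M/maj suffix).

Stacked in thirds the chord is Ab-C-Eb-G: a major seventh chord on Ab.
In Ab major, Ab is the tonic; the diatonic major seventh chord there is I7.

I7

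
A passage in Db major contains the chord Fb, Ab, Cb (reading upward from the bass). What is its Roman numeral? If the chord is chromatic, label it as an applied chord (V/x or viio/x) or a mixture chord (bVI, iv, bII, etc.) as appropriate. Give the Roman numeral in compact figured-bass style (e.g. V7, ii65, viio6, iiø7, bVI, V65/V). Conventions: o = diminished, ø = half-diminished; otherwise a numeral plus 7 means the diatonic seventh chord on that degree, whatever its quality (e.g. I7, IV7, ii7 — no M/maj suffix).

bIII

Stacked in thirds the chord is Fb-Ab-Cb: a major triad on Fb.
Fb is the lowered third degree of Db major (diatonic 3 would be F). This is a major triad on the lowered third degree, borrowed from the parallel minor.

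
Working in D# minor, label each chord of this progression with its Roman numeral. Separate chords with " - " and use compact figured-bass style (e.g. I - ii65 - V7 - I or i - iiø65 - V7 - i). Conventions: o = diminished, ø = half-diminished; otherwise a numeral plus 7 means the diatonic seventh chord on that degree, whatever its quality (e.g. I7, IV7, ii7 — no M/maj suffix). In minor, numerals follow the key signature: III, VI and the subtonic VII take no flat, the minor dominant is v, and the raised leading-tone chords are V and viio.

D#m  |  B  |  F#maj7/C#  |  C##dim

i - VI - III43 - viio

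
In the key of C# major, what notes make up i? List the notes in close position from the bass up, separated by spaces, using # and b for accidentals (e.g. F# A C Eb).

i is the minor tonic, borrowed from the parallel minor. In C# major that root is C#.
So the chord is C#-E-G#, a minor triad.

C# E G#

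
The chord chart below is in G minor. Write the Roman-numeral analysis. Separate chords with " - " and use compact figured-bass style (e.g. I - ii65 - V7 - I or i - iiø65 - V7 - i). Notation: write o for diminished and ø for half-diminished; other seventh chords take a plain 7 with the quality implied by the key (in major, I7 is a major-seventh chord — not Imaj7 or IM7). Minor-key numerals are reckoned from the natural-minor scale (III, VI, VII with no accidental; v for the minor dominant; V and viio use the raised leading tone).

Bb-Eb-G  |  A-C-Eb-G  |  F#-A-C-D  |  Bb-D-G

VI64 - iiø7 - V65 - i6

Bb-Eb-G: major triad on Eb = scale degree 6 → VI64.
A-C-Eb-G has root A, degree 2 in G minor, so iiø7.
F#-A-C-D has root D, degree 5 in G minor, so V65.
Bb-D-G: root G is the tonic; minor triad there is i6.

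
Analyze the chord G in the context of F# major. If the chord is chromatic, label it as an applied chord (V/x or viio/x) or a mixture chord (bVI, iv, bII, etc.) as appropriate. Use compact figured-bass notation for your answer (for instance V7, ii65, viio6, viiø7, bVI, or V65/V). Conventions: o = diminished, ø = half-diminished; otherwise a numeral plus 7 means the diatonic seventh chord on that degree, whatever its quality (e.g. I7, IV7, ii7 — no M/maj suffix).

bII

The pitches G-B-D form a major triad rooted on G.
G is the lowered second degree of F# major (diatonic 2 would be G#). This is the Neapolitan chord — a major triad on the lowered second degree.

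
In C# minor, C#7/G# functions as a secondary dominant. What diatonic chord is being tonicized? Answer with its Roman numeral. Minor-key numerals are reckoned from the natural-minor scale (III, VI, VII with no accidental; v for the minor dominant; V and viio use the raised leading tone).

iv

The chord is a dominant seventh chord on C#.
A dominant resolves down a perfect fifth: C# → F#. In C# minor, F# is scale degree 4, i.e. iv.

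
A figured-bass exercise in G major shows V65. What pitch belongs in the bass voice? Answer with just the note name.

V in G major has root D; the chord is D-F#-A-C.
The figure 65 means first inversion — the third is in the bass.

F#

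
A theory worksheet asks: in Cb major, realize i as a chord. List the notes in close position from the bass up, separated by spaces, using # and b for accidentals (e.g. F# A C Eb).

Cb Ebb Gb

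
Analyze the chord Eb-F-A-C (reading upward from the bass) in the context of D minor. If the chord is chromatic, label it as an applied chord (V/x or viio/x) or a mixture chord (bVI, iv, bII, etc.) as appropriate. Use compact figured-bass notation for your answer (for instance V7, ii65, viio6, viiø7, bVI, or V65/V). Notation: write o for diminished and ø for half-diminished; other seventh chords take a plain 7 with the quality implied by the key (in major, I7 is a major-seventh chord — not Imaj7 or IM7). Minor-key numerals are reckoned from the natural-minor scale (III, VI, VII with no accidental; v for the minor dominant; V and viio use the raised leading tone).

The pitches F-A-C-Eb form a dominant seventh chord rooted on F.
F is not a diatonic chord root with this quality in D minor, but it lies a perfect fifth above Bb (VI), so the chord functions as an applied dominant of VI.
With Eb in the bass the chord is in third inversion, so the figured bass is 42.

V42/VI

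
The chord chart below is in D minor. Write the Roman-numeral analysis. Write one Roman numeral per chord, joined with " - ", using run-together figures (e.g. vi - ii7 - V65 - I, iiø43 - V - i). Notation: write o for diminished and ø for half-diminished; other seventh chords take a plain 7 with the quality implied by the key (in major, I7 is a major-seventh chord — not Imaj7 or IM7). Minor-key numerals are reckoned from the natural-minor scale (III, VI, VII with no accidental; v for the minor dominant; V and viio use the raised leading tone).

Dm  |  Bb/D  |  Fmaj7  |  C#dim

Dm: minor triad on D = scale degree 1 → i.
Bb/D has root Bb, degree 6 in D minor, so VI6.
Fmaj7 has root F, degree 3 in D minor, so III7.
C#dim: root C# is the leading tone; diminished triad there is viio.

i - VI6 - III7 - viio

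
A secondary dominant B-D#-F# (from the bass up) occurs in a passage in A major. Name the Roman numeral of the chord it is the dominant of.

V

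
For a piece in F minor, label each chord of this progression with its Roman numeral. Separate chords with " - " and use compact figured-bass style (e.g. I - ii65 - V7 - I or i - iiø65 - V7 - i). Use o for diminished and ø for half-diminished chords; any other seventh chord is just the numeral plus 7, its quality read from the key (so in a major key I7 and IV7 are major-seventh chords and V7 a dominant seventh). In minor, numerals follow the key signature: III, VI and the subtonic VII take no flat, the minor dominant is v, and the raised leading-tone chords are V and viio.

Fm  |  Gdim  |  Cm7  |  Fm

i - iio - v7 - i

Fm: root F is the tonic; minor triad there is i.
Gdim: root G is the supertonic; diminished triad there is iio.
Cm7: root C is the dominant; minor seventh chord there is v7.
Fm has root F, degree 1 in F minor, so i.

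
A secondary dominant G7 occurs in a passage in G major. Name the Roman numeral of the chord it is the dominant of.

The chord is a dominant seventh chord on G.
A dominant resolves down a perfect fifth: G → C. In G major, C is scale degree 4, i.e. IV.

IV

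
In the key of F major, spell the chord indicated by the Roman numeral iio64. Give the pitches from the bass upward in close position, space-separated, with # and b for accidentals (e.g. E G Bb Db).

iio64 is the diminished supertonic triad, borrowed from the parallel minor. In F major that root is G.
So the chord is G-Bb-Db.
The figured bass 64 indicates second inversion, placing the fifth (Db) in the bass: Db-G-Bb.

Db G Bb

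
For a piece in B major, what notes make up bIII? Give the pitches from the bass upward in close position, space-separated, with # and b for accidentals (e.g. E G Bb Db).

D F# A

Scale degree 3 in B major is D#; lowering it a half step gives D. bIII is a major triad on the lowered third degree, borrowed from the parallel minor.
So the chord is D-F#-A.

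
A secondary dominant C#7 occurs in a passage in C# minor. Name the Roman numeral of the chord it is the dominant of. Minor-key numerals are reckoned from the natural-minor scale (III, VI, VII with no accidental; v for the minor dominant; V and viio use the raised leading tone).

iv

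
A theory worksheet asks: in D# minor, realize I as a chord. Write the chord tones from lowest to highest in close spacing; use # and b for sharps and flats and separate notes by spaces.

Scale degree 1 in D# minor is D#; here the chord built on it is altered to a major triad. I is the major tonic (Picardy third), borrowed from the parallel major.
So the chord is D#-F##-A#.

D# F## A#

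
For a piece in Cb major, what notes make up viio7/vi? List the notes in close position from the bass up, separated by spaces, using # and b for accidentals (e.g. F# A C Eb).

G Bb Db Fb

viio7/vi is a secondary leading-tone chord. The target vi is Ab in Cb major; the applied chord is rooted a semitone below, on G.
Building a fully diminished seventh chord on G gives G-Bb-Db-Fb.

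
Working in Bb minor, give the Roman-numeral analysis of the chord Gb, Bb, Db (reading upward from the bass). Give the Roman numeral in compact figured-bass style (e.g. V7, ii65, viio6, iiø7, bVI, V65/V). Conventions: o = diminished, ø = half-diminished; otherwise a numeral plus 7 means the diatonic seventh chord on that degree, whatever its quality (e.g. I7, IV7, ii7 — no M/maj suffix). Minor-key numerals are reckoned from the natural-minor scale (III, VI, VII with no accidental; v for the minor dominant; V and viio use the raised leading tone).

VI

The pitches Gb-Bb-Db form a major triad rooted on Gb.
In Bb minor, Gb is the submediant; the diatonic major triad there is VI.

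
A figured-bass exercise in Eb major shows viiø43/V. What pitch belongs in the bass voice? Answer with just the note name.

Eb

The applied chord viiø43/V is rooted on A: A-C-Eb-G.
The figure 43 means second inversion — the fifth is in the bass.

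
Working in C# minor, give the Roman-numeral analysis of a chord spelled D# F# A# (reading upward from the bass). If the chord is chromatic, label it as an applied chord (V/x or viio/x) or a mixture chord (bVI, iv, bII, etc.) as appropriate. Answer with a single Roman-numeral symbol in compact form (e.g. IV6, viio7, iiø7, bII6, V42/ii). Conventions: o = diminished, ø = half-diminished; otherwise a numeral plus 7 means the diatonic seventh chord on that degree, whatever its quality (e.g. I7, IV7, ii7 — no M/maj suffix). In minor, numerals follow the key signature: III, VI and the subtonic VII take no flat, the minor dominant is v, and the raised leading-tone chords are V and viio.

ii

Stacked in thirds the chord is D#-F#-A#: a minor triad on D#.
D# is the second degree of C# minor. This is the minor supertonic, borrowed from the parallel major (the Dorian ii).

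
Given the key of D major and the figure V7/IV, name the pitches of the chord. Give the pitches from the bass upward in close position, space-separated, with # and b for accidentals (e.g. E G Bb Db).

D F# A C

The slash means an applied dominant: we want the dominant of IV. In D major, IV is G major, and its dominant is built on D.
Building a dominant seventh chord on D gives D-F#-A-C.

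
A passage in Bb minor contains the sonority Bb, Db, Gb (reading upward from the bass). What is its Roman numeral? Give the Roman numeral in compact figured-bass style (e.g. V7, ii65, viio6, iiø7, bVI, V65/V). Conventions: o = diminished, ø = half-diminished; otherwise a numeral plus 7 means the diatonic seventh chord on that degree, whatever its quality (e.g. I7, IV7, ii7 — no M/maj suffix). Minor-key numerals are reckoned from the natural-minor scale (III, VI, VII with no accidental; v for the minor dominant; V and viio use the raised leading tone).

VI6

Stacked in thirds the chord is Gb-Bb-Db: a major triad on Gb.
Gb is scale degree 6 in Bb minor, and a major triad on that degree is written VI.
With Bb in the bass the chord is in first inversion, so the figured bass is 6.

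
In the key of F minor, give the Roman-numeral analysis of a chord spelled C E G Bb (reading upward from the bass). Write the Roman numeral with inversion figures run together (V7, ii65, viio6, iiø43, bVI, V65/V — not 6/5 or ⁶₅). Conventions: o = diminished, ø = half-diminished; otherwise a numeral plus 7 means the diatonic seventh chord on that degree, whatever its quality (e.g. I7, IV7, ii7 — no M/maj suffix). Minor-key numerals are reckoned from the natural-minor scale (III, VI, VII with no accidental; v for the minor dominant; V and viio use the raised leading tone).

V7

The pitches C-E-G-Bb form a dominant seventh chord rooted on C.
In F minor, C is the dominant; the diatonic dominant seventh chord there is V7.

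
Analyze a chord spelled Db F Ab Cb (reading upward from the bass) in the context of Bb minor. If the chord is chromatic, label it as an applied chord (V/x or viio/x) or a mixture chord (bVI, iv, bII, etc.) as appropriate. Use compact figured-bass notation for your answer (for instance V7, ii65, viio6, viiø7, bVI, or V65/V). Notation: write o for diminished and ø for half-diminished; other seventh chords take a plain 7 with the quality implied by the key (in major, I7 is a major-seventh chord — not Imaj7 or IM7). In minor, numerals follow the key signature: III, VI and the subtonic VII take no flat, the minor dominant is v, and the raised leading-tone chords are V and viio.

Stacked in thirds the chord is Db-F-Ab-Cb: a dominant seventh chord on Db.
Db is not a diatonic chord root with this quality in Bb minor, but it lies a perfect fifth above Gb (VI), so the chord functions as an applied dominant of VI.

V7/VI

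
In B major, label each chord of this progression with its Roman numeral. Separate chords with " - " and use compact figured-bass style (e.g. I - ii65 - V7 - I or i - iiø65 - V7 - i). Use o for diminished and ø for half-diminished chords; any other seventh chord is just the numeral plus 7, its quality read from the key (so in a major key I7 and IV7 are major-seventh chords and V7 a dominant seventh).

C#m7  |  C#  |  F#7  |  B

ii7 - V/V - V7 - I

C#m7: root C# is the supertonic; minor seventh chord there is ii7.
C#: chromatic; C# is V of V, so V/V.
F#7: dominant seventh chord on F# = scale degree 5 → V7.
B has root B, degree 1 in B major, so I.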